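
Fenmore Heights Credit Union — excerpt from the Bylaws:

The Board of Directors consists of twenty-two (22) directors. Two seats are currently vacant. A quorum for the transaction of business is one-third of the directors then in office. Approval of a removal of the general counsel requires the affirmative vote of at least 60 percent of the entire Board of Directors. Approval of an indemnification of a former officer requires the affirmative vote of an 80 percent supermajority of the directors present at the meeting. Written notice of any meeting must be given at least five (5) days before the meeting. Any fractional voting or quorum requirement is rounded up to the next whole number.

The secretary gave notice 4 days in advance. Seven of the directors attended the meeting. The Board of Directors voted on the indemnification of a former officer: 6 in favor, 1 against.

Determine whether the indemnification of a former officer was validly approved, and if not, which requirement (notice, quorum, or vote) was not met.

Notice: 4 days given; 5 required (4 < 5). Not satisfied.
Quorum: 7 present; quorum is 7. Satisfied.
Vote: the indemnification of a former officer requires four-fifths of the directors present (7). 4/5 of 7 = 5.60, rounded up to 6, so 6 affirmative votes are needed; 6 voted in favor. Satisfied.

Invalid — notice requirement not satisfied.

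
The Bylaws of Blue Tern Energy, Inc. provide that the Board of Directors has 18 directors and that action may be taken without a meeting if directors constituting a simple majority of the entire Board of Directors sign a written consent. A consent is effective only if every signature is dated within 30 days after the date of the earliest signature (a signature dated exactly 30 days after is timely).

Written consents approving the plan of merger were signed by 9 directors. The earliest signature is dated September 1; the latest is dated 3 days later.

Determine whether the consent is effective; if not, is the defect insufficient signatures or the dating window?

Signatures required: a simple majority of 18 — a majority of 18 is 10, so 10 needed; 9 signed. Insufficient.
Dating window: the latest signature is 3 days after the earliest; the limit is 30 days. Within the window.

Not effective — insufficient signatures.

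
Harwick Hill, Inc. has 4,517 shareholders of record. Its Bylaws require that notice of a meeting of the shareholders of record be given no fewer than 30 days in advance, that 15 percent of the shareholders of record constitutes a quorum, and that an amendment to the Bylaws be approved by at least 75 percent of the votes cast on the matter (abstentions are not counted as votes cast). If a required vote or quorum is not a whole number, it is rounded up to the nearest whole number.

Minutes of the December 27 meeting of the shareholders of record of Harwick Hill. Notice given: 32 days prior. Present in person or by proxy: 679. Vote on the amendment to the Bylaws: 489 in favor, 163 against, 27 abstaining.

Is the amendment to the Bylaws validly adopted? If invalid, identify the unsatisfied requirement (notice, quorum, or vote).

Notice: 32 days given; 30 required. Satisfied.
Quorum: 15% of 4,517 = 677.55, rounded up to 678; 679 present. Satisfied.
Vote: requires three-fourths of the votes cast (679 − 27 abstaining = 652); 3/4 of 652 = 489, so 489 needed; 489 in favor. Satisfied.

Valid — all requirements satisfied.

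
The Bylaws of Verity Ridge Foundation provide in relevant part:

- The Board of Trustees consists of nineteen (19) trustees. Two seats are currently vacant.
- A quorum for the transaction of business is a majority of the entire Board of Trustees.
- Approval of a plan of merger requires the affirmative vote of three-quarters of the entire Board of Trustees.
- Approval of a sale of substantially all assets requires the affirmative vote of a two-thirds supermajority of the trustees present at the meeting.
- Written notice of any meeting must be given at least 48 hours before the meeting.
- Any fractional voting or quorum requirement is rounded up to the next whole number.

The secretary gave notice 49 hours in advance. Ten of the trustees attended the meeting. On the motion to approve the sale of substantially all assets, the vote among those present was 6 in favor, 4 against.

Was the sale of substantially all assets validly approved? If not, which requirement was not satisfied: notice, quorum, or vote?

Notice: 49 hours given; 48 required (49 ≥ 48). Satisfied.
Quorum: 10 present; quorum is 10. Satisfied.
Vote: the sale of substantially all assets requires two-thirds of the trustees present (10). 2/3 of 10 = 6.67, rounded up to 7, so 7 affirmative votes are needed; 6 voted in favor. Not satisfied.

Invalid — vote requirement not satisfied.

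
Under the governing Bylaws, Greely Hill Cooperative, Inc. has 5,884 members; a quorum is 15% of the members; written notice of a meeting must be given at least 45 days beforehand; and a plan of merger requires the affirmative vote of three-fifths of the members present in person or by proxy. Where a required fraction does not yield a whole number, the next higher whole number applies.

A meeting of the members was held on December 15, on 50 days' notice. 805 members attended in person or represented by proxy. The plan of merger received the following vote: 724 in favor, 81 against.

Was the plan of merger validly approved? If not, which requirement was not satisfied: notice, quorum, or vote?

Notice: 50 days given; 45 required. Satisfied.
Quorum: 15% of 5,884 = 882.60, rounded up to 883; 805 present. Not satisfied.
Vote: requires three-fifths of those present (805); 3/5 of 805 = 483, so 483 needed; 724 in favor. Satisfied.

Invalid — quorum requirement not satisfied.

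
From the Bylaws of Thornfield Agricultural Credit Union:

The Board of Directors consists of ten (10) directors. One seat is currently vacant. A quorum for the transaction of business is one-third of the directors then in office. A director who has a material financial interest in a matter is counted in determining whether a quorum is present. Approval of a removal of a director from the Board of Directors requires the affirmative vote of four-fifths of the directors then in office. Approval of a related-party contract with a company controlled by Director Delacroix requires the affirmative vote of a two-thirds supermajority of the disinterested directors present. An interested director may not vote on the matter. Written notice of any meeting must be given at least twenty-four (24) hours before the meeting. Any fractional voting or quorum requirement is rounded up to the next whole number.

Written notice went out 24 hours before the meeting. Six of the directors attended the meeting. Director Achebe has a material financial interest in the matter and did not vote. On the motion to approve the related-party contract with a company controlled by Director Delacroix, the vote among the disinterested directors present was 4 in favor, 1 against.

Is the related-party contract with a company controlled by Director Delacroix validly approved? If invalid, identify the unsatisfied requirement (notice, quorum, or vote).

Valid — all requirements satisfied.

Notice: 24 hours given; 24 required (24 ≥ 24). Satisfied.
Quorum: 6 present (interested directors count toward quorum); quorum is 3. Satisfied.
Vote: the related-party contract with a company controlled by Director Delacroix requires two-thirds of the disinterested directors present (6 − 1 = 5). 2/3 of 5 = 3.33, rounded up to 4, so 4 affirmative votes are needed; 4 voted in favor. Satisfied.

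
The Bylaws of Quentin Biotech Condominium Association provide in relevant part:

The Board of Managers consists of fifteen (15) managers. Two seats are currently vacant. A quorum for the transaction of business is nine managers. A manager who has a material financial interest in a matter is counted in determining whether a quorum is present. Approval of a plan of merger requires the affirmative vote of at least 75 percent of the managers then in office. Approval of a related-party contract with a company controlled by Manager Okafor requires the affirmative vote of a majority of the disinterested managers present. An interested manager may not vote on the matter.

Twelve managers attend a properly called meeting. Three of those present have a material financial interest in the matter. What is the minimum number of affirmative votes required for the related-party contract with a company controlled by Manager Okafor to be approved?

5

The related-party contract with a company controlled by Manager Okafor requires a majority of the disinterested managers present (12 − 3 = 9).
A majority of 9 is 5.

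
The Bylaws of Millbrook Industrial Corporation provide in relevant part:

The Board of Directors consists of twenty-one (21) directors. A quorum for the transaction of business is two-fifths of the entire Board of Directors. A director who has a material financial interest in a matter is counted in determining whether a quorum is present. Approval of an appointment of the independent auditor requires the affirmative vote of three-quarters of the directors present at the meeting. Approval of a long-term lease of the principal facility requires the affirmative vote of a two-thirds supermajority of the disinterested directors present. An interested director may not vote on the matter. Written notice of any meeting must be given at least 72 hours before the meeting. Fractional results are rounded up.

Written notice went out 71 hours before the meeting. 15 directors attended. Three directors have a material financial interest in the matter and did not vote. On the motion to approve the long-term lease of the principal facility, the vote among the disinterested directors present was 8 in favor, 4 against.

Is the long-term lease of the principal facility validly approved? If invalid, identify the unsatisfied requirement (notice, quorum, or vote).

Invalid — notice requirement not satisfied.

Notice: 71 hours given; 72 required (71 < 72). Not satisfied.
Quorum: 15 present (interested directors count toward quorum); quorum is 9. Satisfied.
Vote: the long-term lease of the principal facility requires two-thirds of the disinterested directors present (15 − 3 = 12). 2/3 of 12 = 8, so 8 affirmative votes are needed; 8 voted in favor. Satisfied.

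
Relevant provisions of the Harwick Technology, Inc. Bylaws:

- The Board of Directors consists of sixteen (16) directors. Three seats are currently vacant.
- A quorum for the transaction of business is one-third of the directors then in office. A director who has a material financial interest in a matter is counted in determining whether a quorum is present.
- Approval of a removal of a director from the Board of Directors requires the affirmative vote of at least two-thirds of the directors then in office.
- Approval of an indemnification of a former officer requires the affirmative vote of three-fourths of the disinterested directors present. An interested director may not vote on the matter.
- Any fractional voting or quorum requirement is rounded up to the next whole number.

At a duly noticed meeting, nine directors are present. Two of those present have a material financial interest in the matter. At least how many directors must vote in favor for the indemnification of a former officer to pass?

The indemnification of a former officer requires three-fourths of the disinterested directors present (9 − 2 = 7).
3/4 of 7 = 5.25, rounded up to 6.

6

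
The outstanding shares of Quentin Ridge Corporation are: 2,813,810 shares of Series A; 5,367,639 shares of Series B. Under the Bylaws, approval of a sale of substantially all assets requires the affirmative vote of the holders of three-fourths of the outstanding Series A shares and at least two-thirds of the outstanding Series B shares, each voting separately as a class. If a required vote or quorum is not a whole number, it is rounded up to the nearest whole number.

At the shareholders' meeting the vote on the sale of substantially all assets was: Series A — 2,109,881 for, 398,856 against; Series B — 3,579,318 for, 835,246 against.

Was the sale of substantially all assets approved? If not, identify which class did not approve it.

Series A: 3/4 of 2813810 = 2110357.50, rounded up to 2110358; 2,110,358 required, 2,109,881 in favor — not approved.
Series B: 2/3 of 5367639 = 3578426; 3,578,426 required, 3,579,318 in favor — approved.

Not approved — the Series A shares did not give the required vote.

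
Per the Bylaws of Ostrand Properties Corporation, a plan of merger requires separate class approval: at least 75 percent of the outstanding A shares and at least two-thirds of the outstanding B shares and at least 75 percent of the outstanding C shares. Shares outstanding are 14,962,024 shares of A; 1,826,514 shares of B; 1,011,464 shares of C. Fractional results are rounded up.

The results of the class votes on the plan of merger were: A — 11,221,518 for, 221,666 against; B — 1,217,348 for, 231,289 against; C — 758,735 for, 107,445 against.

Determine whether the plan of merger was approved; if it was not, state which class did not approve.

A: 3/4 of 14962024 = 11221518; 11,221,518 required, 11,221,518 in favor — approved.
B: 2/3 of 1826514 = 1217676; 1,217,676 required, 1,217,348 in favor — not approved.
C: 3/4 of 1011464 = 758598; 758,598 required, 758,735 in favor — approved.

Not approved — the B shares did not give the required vote.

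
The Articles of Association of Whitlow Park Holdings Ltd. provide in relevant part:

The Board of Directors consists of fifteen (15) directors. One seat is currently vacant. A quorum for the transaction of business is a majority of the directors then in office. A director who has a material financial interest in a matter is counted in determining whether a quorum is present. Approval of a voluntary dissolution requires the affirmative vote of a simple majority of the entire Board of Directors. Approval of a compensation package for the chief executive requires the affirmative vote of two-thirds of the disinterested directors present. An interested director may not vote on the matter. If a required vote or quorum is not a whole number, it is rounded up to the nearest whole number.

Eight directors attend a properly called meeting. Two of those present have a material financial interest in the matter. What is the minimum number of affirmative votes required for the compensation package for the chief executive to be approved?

4

The compensation package for the chief executive requires two-thirds of the disinterested directors present (8 − 2 = 6).
2/3 of 6 = 4.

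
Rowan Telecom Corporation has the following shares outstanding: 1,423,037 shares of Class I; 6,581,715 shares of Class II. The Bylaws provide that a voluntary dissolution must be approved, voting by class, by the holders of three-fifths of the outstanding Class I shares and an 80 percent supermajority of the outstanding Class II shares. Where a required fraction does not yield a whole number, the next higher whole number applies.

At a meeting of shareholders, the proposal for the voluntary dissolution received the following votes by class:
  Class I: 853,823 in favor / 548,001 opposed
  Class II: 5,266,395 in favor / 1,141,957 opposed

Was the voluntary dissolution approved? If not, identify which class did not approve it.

Approved — every class gave the required vote.

Class I: 3/5 of 1423037 = 853822.20, rounded up to 853823; 853,823 required, 853,823 in favor — approved.
Class II: 4/5 of 6581715 = 5265372; 5,265,372 required, 5,266,395 in favor — approved.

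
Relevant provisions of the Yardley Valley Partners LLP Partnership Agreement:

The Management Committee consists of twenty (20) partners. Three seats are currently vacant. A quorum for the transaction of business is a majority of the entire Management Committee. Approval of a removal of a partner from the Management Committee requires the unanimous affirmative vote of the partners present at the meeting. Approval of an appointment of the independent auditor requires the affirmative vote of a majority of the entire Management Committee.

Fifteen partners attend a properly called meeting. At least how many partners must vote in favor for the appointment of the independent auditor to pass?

11

The appointment of the independent auditor requires a majority of the entire Management Committee (20).
A majority of 20 is 11.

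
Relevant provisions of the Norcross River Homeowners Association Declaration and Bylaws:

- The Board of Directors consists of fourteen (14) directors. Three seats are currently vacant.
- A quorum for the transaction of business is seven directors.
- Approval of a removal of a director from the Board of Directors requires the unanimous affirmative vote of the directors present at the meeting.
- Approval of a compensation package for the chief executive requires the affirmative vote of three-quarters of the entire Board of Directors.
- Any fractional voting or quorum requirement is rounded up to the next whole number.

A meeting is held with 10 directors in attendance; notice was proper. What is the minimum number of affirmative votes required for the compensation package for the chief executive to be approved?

11

The compensation package for the chief executive requires three-fourths of the entire Board of Directors (14).
3/4 of 14 = 10.50, rounded up to 11.
(Only 10 can vote, so the compensation package for the chief executive cannot pass at this meeting, but the required vote is still 11.)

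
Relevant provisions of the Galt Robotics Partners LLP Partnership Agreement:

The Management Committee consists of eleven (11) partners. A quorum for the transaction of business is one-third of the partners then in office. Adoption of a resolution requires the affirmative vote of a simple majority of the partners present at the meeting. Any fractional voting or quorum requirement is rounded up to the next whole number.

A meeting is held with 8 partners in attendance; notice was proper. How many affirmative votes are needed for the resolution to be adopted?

5

The resolution requires a majority of the partners present (8).
A majority of 8 is 5.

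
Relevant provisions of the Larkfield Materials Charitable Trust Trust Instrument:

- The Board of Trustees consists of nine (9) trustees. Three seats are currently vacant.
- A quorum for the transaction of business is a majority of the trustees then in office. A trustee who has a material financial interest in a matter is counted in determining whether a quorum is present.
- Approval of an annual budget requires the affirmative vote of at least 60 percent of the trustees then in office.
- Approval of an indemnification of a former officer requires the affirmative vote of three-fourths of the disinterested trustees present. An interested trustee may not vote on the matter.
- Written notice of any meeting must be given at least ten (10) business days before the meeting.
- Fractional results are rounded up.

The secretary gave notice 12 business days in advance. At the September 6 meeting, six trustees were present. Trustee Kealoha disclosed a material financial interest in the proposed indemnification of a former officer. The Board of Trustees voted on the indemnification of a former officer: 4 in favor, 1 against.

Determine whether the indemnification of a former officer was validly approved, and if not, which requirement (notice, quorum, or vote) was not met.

Valid — all requirements satisfied.

Notice: 12 business days given; 10 required (12 ≥ 10). Satisfied.
Quorum: 6 present (interested trustees count toward quorum); quorum is 4. Satisfied.
Vote: the indemnification of a former officer requires three-fourths of the disinterested trustees present (6 − 1 = 5). 3/4 of 5 = 3.75, rounded up to 4, so 4 affirmative votes are needed; 4 voted in favor. Satisfied.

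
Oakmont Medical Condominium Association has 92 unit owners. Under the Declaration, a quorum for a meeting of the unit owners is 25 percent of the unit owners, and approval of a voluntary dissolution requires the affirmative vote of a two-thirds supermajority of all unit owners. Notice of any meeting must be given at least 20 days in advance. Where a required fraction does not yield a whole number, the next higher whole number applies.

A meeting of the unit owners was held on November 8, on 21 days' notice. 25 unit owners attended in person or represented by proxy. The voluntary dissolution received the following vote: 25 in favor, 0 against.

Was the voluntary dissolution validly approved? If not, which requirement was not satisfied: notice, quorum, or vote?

Invalid — vote requirement not satisfied.

Notice: 21 days given; 20 required. Satisfied.
Quorum: 25% of 92 = 23; 25 present. Satisfied.
Vote: requires two-thirds of all unit owners (92); 2/3 of 92 = 61.33, rounded up to 62, so 62 needed; 25 in favor. Not satisfied.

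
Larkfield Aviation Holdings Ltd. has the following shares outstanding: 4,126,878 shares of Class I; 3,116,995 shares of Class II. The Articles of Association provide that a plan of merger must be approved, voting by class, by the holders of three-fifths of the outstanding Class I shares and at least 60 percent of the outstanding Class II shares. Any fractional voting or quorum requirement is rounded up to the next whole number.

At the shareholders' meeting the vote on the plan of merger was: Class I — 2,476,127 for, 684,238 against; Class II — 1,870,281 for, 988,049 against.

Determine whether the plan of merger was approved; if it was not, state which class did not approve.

Approved — every class gave the required vote.

Class I: 3/5 of 4126878 = 2476126.80, rounded up to 2476127; 2,476,127 required, 2,476,127 in favor — approved.
Class II: 3/5 of 3116995 = 1870197; 1,870,197 required, 1,870,281 in favor — approved.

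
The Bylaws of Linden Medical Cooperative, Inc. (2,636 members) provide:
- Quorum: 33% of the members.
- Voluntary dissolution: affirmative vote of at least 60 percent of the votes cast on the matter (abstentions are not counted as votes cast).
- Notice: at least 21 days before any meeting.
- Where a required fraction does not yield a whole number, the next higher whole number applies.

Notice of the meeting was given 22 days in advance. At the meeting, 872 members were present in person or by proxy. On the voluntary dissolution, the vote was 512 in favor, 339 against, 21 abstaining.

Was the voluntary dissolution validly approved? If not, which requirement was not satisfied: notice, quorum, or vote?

Valid — all requirements satisfied.

Notice: 22 days given; 21 required. Satisfied.
Quorum: 33% of 2,636 = 869.88, rounded up to 870; 872 present. Satisfied.
Vote: requires three-fifths of the votes cast (872 − 21 abstaining = 851); 3/5 of 851 = 510.60, rounded up to 511, so 511 needed; 512 in favor. Satisfied.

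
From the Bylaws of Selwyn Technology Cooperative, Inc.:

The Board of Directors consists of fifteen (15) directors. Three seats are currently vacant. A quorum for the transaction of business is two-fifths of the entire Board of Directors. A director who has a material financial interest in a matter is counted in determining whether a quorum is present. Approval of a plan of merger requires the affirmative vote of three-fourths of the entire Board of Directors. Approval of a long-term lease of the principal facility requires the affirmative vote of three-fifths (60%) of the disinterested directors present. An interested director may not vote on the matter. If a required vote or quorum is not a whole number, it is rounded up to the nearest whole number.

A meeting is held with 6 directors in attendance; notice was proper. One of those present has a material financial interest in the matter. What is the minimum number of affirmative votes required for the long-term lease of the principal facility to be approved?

The long-term lease of the principal facility requires three-fifths of the disinterested directors present (6 − 1 = 5).
3/5 of 5 = 3.

3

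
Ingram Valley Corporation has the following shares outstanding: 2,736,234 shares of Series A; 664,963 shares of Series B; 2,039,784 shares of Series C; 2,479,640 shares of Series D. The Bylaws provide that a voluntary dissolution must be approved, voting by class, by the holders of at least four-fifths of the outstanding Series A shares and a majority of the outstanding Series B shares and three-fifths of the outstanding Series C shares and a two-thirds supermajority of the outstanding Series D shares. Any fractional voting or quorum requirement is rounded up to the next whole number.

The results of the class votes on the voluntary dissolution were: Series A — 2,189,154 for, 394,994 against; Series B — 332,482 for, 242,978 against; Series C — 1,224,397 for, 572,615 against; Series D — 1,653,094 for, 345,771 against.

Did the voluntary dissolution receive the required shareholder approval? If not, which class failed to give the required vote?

Series A: 4/5 of 2736234 = 2188987.20, rounded up to 2188988; 2,188,988 required, 2,189,154 in favor — approved.
Series B: a majority of 664963 is 332482; 332,482 required, 332,482 in favor — approved.
Series C: 3/5 of 2039784 = 1223870.40, rounded up to 1223871; 1,223,871 required, 1,224,397 in favor — approved.
Series D: 2/3 of 2479640 = 1653093.33, rounded up to 1653094; 1,653,094 required, 1,653,094 in favor — approved.

Approved — every class gave the required vote.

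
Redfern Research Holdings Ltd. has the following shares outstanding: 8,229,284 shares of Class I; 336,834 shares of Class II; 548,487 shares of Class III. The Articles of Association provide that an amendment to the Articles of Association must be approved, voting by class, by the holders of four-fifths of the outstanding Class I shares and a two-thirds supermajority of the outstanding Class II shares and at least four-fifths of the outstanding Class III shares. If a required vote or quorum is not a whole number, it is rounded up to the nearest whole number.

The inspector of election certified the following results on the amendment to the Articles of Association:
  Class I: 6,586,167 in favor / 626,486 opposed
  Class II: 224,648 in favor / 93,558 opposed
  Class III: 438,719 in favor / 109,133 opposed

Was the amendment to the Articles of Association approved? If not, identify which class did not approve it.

Class I: 4/5 of 8229284 = 6583427.20, rounded up to 6583428; 6,583,428 required, 6,586,167 in favor — approved.
Class II: 2/3 of 336834 = 224556; 224,556 required, 224,648 in favor — approved.
Class III: 4/5 of 548487 = 438789.60, rounded up to 438790; 438,790 required, 438,719 in favor — not approved.

Not approved — the Class III shares did not give the required vote.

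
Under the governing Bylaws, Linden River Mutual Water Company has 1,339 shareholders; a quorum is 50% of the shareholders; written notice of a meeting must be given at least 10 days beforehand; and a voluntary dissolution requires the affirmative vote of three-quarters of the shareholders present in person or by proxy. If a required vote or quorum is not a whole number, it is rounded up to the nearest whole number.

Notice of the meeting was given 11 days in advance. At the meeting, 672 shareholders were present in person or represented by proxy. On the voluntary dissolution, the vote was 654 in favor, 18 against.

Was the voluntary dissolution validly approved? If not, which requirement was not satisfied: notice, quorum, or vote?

Valid — all requirements satisfied.

Notice: 11 days given; 10 required. Satisfied.
Quorum: 50% of 1,339 = 669.50, rounded up to 670; 672 present. Satisfied.
Vote: requires three-fourths of those present (672); 3/4 of 672 = 504, so 504 needed; 654 in favor. Satisfied.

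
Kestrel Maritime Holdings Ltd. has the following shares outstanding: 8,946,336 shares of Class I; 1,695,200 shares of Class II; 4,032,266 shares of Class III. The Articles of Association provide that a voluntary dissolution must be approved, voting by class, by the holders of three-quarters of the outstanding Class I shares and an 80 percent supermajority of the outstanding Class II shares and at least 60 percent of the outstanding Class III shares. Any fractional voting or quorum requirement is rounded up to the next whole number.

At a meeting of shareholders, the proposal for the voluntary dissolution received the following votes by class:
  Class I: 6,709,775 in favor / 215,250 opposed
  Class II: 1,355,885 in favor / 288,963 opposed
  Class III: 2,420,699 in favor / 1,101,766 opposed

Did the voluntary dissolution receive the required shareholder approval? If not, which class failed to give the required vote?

Class I: 3/4 of 8946336 = 6709752; 6,709,752 required, 6,709,775 in favor — approved.
Class II: 4/5 of 1695200 = 1356160; 1,356,160 required, 1,355,885 in favor — not approved.
Class III: 3/5 of 4032266 = 2419359.60, rounded up to 2419360; 2,419,360 required, 2,420,699 in favor — approved.

Not approved — the Class II shares did not give the required vote.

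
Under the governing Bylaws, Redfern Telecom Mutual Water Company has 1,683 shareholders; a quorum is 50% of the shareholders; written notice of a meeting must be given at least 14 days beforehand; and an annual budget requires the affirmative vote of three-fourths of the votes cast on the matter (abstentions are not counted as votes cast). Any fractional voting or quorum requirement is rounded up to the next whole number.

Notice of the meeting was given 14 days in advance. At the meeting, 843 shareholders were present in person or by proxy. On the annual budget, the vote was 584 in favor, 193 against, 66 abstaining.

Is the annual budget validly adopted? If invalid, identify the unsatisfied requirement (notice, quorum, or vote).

Notice: 14 days given; 14 required. Satisfied.
Quorum: 50% of 1,683 = 841.50, rounded up to 842; 843 present. Satisfied.
Vote: requires three-fourths of the votes cast (843 − 66 abstaining = 777); 3/4 of 777 = 582.75, rounded up to 583, so 583 needed; 584 in favor. Satisfied.

Valid — all requirements satisfied.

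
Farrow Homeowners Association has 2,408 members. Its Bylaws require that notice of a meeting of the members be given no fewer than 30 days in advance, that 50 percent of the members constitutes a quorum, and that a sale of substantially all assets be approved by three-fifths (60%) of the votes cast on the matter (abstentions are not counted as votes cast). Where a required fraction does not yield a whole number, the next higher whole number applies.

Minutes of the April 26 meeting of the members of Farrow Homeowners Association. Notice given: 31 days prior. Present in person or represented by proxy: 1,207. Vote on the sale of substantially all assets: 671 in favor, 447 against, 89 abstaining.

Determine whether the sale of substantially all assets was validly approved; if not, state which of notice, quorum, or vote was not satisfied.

Valid — all requirements satisfied.

Notice: 31 days given; 30 required. Satisfied.
Quorum: 50% of 2,408 = 1,204; 1,207 present. Satisfied.
Vote: requires three-fifths of the votes cast (1,207 − 89 abstaining = 1,118); 3/5 of 1118 = 670.80, rounded up to 671, so 671 needed; 671 in favor. Satisfied.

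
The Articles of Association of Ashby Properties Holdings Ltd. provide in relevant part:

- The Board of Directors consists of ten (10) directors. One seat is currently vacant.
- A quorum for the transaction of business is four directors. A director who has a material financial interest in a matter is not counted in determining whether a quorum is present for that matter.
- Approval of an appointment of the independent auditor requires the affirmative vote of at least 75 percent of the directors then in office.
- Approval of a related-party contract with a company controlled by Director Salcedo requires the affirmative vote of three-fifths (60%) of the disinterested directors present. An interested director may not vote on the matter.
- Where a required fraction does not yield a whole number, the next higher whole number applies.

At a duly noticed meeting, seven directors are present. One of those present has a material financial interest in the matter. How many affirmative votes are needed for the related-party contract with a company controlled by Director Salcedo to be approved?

The related-party contract with a company controlled by Director Salcedo requires three-fifths of the disinterested directors present (7 − 1 = 6).
3/5 of 6 = 3.60, rounded up to 4.

4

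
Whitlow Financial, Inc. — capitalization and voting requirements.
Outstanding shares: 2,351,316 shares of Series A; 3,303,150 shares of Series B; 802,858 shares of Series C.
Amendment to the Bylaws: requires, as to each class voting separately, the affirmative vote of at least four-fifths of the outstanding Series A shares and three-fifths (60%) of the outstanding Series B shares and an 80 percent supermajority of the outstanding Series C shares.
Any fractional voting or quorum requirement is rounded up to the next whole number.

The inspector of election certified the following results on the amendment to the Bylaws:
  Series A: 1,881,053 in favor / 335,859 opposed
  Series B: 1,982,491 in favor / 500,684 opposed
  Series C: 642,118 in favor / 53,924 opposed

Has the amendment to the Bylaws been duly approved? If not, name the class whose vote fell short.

Not approved — the Series C shares did not give the required vote.

Series A: 4/5 of 2351316 = 1881052.80, rounded up to 1881053; 1,881,053 required, 1,881,053 in favor — approved.
Series B: 3/5 of 3303150 = 1981890; 1,981,890 required, 1,982,491 in favor — approved.
Series C: 4/5 of 802858 = 642286.40, rounded up to 642287; 642,287 required, 642,118 in favor — not approved.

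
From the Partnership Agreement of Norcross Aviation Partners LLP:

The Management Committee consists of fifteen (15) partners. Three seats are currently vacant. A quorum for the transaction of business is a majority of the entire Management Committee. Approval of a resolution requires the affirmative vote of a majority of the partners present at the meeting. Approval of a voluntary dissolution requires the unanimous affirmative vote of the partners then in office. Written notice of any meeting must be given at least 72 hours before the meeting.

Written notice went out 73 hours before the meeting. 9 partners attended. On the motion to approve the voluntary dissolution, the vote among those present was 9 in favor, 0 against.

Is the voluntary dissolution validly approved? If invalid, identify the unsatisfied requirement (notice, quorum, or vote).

Notice: 73 hours given; 72 required (73 ≥ 72). Satisfied.
Quorum: 9 present; quorum is 8. Satisfied.
Vote: the voluntary dissolution requires the unanimous vote of the partners then in office (12). Unanimous means all 12, so 12 affirmative votes are needed; 9 voted in favor. Not satisfied.

Invalid — vote requirement not satisfied.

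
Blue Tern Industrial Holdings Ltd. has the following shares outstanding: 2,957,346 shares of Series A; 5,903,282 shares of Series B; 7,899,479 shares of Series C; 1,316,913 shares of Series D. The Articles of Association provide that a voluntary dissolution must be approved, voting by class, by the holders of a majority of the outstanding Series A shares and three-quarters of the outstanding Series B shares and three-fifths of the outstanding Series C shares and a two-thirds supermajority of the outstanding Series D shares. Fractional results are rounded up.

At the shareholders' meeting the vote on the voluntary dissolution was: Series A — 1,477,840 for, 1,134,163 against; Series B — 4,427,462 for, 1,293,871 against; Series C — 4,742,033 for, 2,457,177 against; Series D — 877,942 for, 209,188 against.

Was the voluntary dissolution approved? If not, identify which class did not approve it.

Series A: a majority of 2957346 is 1478674; 1,478,674 required, 1,477,840 in favor — not approved.
Series B: 3/4 of 5903282 = 4427461.50, rounded up to 4427462; 4,427,462 required, 4,427,462 in favor — approved.
Series C: 3/5 of 7899479 = 4739687.40, rounded up to 4739688; 4,739,688 required, 4,742,033 in favor — approved.
Series D: 2/3 of 1316913 = 877942; 877,942 required, 877,942 in favor — approved.

Not approved — the Series A shares did not give the required vote.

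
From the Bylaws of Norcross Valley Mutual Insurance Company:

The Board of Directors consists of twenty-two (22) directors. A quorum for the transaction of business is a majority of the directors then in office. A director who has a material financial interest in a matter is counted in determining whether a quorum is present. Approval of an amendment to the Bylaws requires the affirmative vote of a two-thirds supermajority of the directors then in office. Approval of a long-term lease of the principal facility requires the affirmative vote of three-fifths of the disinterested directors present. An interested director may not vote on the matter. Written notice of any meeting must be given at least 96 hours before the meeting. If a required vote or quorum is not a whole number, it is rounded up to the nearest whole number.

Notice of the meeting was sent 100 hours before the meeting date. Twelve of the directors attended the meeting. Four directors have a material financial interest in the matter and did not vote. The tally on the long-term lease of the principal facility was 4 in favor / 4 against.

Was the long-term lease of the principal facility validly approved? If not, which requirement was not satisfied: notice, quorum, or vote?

Notice: 100 hours given; 96 required (100 ≥ 96). Satisfied.
Quorum: 12 present (interested directors count toward quorum); quorum is 12. Satisfied.
Vote: the long-term lease of the principal facility requires three-fifths of the disinterested directors present (12 − 4 = 8). 3/5 of 8 = 4.80, rounded up to 5, so 5 affirmative votes are needed; 4 voted in favor. Not satisfied.

Invalid — vote requirement not satisfied.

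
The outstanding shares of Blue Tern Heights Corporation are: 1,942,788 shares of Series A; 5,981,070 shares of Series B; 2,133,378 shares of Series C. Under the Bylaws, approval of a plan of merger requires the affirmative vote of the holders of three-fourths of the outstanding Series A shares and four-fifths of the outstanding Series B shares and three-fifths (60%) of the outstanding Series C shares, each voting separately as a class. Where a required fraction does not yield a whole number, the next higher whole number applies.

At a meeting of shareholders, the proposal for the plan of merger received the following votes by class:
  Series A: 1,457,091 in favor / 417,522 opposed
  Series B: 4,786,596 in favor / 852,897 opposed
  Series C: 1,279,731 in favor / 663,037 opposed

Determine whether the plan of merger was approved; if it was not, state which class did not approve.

Series A: 3/4 of 1942788 = 1457091; 1,457,091 required, 1,457,091 in favor — approved.
Series B: 4/5 of 5981070 = 4784856; 4,784,856 required, 4,786,596 in favor — approved.
Series C: 3/5 of 2133378 = 1280026.80, rounded up to 1280027; 1,280,027 required, 1,279,731 in favor — not approved.

Not approved — the Series C shares did not give the required vote.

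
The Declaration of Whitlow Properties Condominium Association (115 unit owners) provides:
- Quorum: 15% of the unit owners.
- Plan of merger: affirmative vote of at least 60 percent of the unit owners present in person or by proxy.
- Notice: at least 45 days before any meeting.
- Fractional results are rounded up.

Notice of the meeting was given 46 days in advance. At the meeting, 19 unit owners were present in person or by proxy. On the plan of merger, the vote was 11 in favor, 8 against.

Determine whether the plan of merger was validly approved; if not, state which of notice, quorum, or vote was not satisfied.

Notice: 46 days given; 45 required. Satisfied.
Quorum: 15% of 115 = 17.25, rounded up to 18; 19 present. Satisfied.
Vote: requires three-fifths of those present (19); 3/5 of 19 = 11.40, rounded up to 12, so 12 needed; 11 in favor. Not satisfied.

Invalid — vote requirement not satisfied.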